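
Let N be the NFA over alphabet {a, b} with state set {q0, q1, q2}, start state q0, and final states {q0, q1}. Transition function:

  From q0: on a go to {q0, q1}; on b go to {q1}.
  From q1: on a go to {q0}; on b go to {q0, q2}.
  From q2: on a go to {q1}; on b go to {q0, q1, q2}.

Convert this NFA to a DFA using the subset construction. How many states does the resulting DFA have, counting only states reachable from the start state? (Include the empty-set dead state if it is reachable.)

5

Start state of the DFA: {q0}.
{q0} --a--> {q0, q1}  [new]
{q0} --b--> {q1}  [new]
{q0, q1} --a--> {q0, q1}  [seen]
{q0, q1} --b--> {q0, q1, q2}  [new]
{q1} --a--> {q0}  [seen]
{q1} --b--> {q0, q2}  [new]
{q0, q1, q2} --a--> {q0, q1}  [seen]
{q0, q1, q2} --b--> {q0, q1, q2}  [seen]
{q0, q2} --a--> {q0, q1}  [seen]
{q0, q2} --b--> {q0, q1, q2}  [seen]
Reachable DFA states: {q0}, {q0, q1}, {q1}, {q0, q1, q2}, {q0, q2}.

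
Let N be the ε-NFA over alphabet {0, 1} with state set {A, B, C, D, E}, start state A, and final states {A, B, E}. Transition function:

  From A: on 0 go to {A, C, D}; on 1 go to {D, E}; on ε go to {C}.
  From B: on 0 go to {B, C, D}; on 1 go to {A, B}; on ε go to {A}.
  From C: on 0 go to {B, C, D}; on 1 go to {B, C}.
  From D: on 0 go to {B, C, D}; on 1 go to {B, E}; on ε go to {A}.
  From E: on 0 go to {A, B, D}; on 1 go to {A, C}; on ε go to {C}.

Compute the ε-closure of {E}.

{C, E}

Begin with {E}.
E →ε {C}; add C.
ε-closure = {C, E}.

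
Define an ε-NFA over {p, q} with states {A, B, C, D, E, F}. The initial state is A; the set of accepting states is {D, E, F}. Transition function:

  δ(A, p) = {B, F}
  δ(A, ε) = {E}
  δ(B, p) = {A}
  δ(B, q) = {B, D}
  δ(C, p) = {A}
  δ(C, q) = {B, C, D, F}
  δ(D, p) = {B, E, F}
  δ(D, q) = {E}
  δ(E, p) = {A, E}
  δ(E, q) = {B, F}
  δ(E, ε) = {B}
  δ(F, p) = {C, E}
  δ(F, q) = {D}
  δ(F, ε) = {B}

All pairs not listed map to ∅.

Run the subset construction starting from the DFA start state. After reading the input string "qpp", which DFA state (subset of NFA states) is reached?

{A, B, C, E, F}

Start: {A, B, E}.
δ(A,q) = ∅; δ(B,q) = {B, D}; δ(E,q) = {B, F}.
Union: {B, D, F}.
After q: {B, D, F}.
δ(B,p) = {A}; δ(D,p) = {B, E, F}; δ(F,p) = {C, E}.
Union: {A, B, C, E, F}.
After p: {A, B, C, E, F}.
δ(A,p) = {B, F}; δ(B,p) = {A}; δ(C,p) = {A}; δ(E,p) = {A, E}; δ(F,p) = {C, E}.
Union: {A, B, C, E, F}.
After p: {A, B, C, E, F}.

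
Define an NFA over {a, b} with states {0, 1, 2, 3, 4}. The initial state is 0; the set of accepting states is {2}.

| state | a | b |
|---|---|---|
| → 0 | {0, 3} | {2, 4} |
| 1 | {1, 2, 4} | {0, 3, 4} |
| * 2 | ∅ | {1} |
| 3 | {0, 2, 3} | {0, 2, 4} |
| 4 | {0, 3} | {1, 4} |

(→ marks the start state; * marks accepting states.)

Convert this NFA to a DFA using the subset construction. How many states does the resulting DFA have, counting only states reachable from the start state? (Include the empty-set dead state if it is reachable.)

10

Start state of the DFA: {0}.
{0} --a--> {0, 3}  [new]
{0} --b--> {2, 4}  [new]
{0, 3} --a--> {0, 2, 3}  [new]
{0, 3} --b--> {0, 2, 4}  [new]
{2, 4} --a--> {0, 3}  [seen]
{2, 4} --b--> {1, 4}  [new]
{0, 2, 3} --a--> {0, 2, 3}  [seen]
{0, 2, 3} --b--> {0, 1, 2, 4}  [new]
{0, 2, 4} --a--> {0, 3}  [seen]
{0, 2, 4} --b--> {1, 2, 4}  [new]
{1, 4} --a--> {0, 1, 2, 3, 4}  [new]
{1, 4} --b--> {0, 1, 3, 4}  [new]
{0, 1, 2, 4} --a--> {0, 1, 2, 3, 4}  [seen]
{0, 1, 2, 4} --b--> {0, 1, 2, 3, 4}  [seen]
{1, 2, 4} --a--> {0, 1, 2, 3, 4}  [seen]
{1, 2, 4} --b--> {0, 1, 3, 4}  [seen]
{0, 1, 2, 3, 4} --a--> {0, 1, 2, 3, 4}  [seen]
{0, 1, 2, 3, 4} --b--> {0, 1, 2, 3, 4}  [seen]
{0, 1, 3, 4} --a--> {0, 1, 2, 3, 4}  [seen]
{0, 1, 3, 4} --b--> {0, 1, 2, 3, 4}  [seen]
Reachable DFA states: {0}, {0, 3}, {2, 4}, {0, 2, 3}, {0, 2, 4}, {1, 4}, {0, 1, 2, 4}, {1, 2, 4}, {0, 1, 2, 3, 4}, {0, 1, 3, 4}.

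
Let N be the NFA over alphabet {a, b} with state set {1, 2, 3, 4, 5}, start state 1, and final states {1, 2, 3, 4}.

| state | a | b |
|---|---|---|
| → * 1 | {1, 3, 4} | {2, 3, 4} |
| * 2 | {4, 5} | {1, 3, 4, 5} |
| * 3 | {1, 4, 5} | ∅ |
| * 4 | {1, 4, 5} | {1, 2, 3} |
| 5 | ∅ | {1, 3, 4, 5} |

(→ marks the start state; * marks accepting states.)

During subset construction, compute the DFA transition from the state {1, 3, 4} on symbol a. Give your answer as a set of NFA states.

δ(1,a) = {1, 3, 4}; δ(3,a) = {1, 4, 5}; δ(4,a) = {1, 4, 5}.
Union: {1, 3, 4, 5}.

{1, 3, 4, 5}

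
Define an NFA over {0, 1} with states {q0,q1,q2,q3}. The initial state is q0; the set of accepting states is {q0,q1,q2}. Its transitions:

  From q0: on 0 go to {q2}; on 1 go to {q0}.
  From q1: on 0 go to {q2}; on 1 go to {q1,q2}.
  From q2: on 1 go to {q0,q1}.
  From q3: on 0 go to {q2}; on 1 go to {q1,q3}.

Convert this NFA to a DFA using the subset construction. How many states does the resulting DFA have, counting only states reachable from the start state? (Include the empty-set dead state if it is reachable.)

5

Start state of the DFA: {q0}.
{q0} --0--> {q2}  [new]
{q0} --1--> {q0}  [seen]
{q2} --0--> ∅  [new]
{q2} --1--> {q0,q1}  [new]
∅ --0--> ∅  [seen]
∅ --1--> ∅  [seen]
{q0,q1} --0--> {q2}  [seen]
{q0,q1} --1--> {q0,q1,q2}  [new]
{q0,q1,q2} --0--> {q2}  [seen]
{q0,q1,q2} --1--> {q0,q1,q2}  [seen]
Reachable DFA states: {q0}, {q2}, ∅, {q0,q1}, {q0,q1,q2}.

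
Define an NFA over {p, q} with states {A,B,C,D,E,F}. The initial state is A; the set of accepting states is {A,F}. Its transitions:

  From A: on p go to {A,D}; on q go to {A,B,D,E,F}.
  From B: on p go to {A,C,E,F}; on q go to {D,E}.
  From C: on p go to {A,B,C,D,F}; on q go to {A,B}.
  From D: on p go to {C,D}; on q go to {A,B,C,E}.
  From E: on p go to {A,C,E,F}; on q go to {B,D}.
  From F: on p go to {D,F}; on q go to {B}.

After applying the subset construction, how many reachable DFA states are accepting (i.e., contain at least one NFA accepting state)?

7

Start state of the DFA: {A}.
{A} --p--> {A,D}  [new]
{A} --q--> {A,B,D,E,F}  [new]
{A,D} --p--> {A,C,D}  [new]
{A,D} --q--> {A,B,C,D,E,F}  [new]
{A,B,D,E,F} --p--> {A,C,D,E,F}  [new]
{A,B,D,E,F} --q--> {A,B,C,D,E,F}  [seen]
{A,C,D} --p--> {A,B,C,D,F}  [new]
{A,C,D} --q--> {A,B,C,D,E,F}  [seen]
{A,B,C,D,E,F} --p--> {A,B,C,D,E,F}  [seen]
{A,B,C,D,E,F} --q--> {A,B,C,D,E,F}  [seen]
{A,C,D,E,F} --p--> {A,B,C,D,E,F}  [seen]
{A,C,D,E,F} --q--> {A,B,C,D,E,F}  [seen]
{A,B,C,D,F} --p--> {A,B,C,D,E,F}  [seen]
{A,B,C,D,F} --q--> {A,B,C,D,E,F}  [seen]
Reachable DFA states: {A}, {A,D}, {A,B,D,E,F}, {A,C,D}, {A,B,C,D,E,F}, {A,C,D,E,F}, {A,B,C,D,F}.
Accepting DFA states (contain an NFA accepting state): {A}, {A,D}, {A,B,D,E,F}, {A,C,D}, {A,B,C,D,E,F}, {A,C,D,E,F}, {A,B,C,D,F}.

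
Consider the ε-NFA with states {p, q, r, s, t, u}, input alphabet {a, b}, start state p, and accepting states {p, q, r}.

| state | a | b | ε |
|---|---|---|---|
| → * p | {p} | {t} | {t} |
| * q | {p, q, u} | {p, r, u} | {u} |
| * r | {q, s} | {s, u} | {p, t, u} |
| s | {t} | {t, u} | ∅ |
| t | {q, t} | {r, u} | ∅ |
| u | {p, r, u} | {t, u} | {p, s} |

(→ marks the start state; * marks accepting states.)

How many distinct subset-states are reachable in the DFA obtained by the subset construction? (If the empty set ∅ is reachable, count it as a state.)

4

Start state of the DFA: {p, t} (ε-closure of the NFA start).
{p, t} --a--> {p, q, s, t, u}  [new]
{p, t} --b--> {p, r, s, t, u}  [new]
{p, q, s, t, u} --a--> {p, q, r, s, t, u}  [new]
{p, q, s, t, u} --b--> {p, r, s, t, u}  [seen]
{p, r, s, t, u} --a--> {p, q, r, s, t, u}  [seen]
{p, r, s, t, u} --b--> {p, r, s, t, u}  [seen]
{p, q, r, s, t, u} --a--> {p, q, r, s, t, u}  [seen]
{p, q, r, s, t, u} --b--> {p, r, s, t, u}  [seen]
Reachable DFA states: {p, t}, {p, q, s, t, u}, {p, r, s, t, u}, {p, q, r, s, t, u}.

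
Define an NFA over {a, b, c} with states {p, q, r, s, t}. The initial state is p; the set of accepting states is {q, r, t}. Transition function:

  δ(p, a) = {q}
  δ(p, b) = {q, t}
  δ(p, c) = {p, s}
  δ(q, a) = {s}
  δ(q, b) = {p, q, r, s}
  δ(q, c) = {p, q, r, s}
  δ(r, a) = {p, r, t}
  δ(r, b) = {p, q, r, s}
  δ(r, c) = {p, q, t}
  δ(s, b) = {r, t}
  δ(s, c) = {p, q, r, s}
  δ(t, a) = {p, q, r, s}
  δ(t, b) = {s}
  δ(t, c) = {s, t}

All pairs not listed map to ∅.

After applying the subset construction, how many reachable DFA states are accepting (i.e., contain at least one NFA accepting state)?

Start state of the DFA: {p}.
{p} --a--> {q}  [new]
{p} --b--> {q, t}  [new]
{p} --c--> {p, s}  [new]
{q} --a--> {s}  [new]
{q} --b--> {p, q, r, s}  [new]
{q} --c--> {p, q, r, s}  [seen]
{q, t} --a--> {p, q, r, s}  [seen]
{q, t} --b--> {p, q, r, s}  [seen]
{q, t} --c--> {p, q, r, s, t}  [new]
{p, s} --a--> {q}  [seen]
{p, s} --b--> {q, r, t}  [new]
{p, s} --c--> {p, q, r, s}  [seen]
{s} --a--> ∅  [new]
{s} --b--> {r, t}  [new]
{s} --c--> {p, q, r, s}  [seen]
{p, q, r, s} --a--> {p, q, r, s, t}  [seen]
{p, q, r, s} --b--> {p, q, r, s, t}  [seen]
{p, q, r, s} --c--> {p, q, r, s, t}  [seen]
{p, q, r, s, t} --a--> {p, q, r, s, t}  [seen]
{p, q, r, s, t} --b--> {p, q, r, s, t}  [seen]
{p, q, r, s, t} --c--> {p, q, r, s, t}  [seen]
{q, r, t} --a--> {p, q, r, s, t}  [seen]
{q, r, t} --b--> {p, q, r, s}  [seen]
{q, r, t} --c--> {p, q, r, s, t}  [seen]
∅ --a--> ∅  [seen]
∅ --b--> ∅  [seen]
∅ --c--> ∅  [seen]
{r, t} --a--> {p, q, r, s, t}  [seen]
{r, t} --b--> {p, q, r, s}  [seen]
{r, t} --c--> {p, q, s, t}  [new]
{p, q, s, t} --a--> {p, q, r, s}  [seen]
{p, q, s, t} --b--> {p, q, r, s, t}  [seen]
{p, q, s, t} --c--> {p, q, r, s, t}  [seen]
Reachable DFA states: {p}, {q}, {q, t}, {p, s}, {s}, {p, q, r, s}, {p, q, r, s, t}, {q, r, t}, ∅, {r, t}, {p, q, s, t}.
Accepting DFA states (contain an NFA accepting state): {q}, {q, t}, {p, q, r, s}, {p, q, r, s, t}, {q, r, t}, {r, t}, {p, q, s, t}.

7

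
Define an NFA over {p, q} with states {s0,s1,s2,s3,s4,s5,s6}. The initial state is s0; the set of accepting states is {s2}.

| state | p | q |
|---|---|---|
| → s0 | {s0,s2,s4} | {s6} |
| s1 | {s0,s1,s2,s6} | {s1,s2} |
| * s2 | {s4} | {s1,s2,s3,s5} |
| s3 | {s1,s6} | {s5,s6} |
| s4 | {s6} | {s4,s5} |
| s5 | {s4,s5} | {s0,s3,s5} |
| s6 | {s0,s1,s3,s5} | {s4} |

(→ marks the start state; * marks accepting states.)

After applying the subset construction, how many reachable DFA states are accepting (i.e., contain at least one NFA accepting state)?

Start state of the DFA: {s0}.
{s0} --p--> {s0,s2,s4}  [new]
{s0} --q--> {s6}  [new]
{s0,s2,s4} --p--> {s0,s2,s4,s6}  [new]
{s0,s2,s4} --q--> {s1,s2,s3,s4,s5,s6}  [new]
{s6} --p--> {s0,s1,s3,s5}  [new]
{s6} --q--> {s4}  [new]
{s0,s2,s4,s6} --p--> {s0,s1,s2,s3,s4,s5,s6}  [new]
{s0,s2,s4,s6} --q--> {s1,s2,s3,s4,s5,s6}  [seen]
{s1,s2,s3,s4,s5,s6} --p--> {s0,s1,s2,s3,s4,s5,s6}  [seen]
{s1,s2,s3,s4,s5,s6} --q--> {s0,s1,s2,s3,s4,s5,s6}  [seen]
{s0,s1,s3,s5} --p--> {s0,s1,s2,s4,s5,s6}  [new]
{s0,s1,s3,s5} --q--> {s0,s1,s2,s3,s5,s6}  [new]
{s4} --p--> {s6}  [seen]
{s4} --q--> {s4,s5}  [new]
{s0,s1,s2,s3,s4,s5,s6} --p--> {s0,s1,s2,s3,s4,s5,s6}  [seen]
{s0,s1,s2,s3,s4,s5,s6} --q--> {s0,s1,s2,s3,s4,s5,s6}  [seen]
{s0,s1,s2,s4,s5,s6} --p--> {s0,s1,s2,s3,s4,s5,s6}  [seen]
{s0,s1,s2,s4,s5,s6} --q--> {s0,s1,s2,s3,s4,s5,s6}  [seen]
{s0,s1,s2,s3,s5,s6} --p--> {s0,s1,s2,s3,s4,s5,s6}  [seen]
{s0,s1,s2,s3,s5,s6} --q--> {s0,s1,s2,s3,s4,s5,s6}  [seen]
{s4,s5} --p--> {s4,s5,s6}  [new]
{s4,s5} --q--> {s0,s3,s4,s5}  [new]
{s4,s5,s6} --p--> {s0,s1,s3,s4,s5,s6}  [new]
{s4,s5,s6} --q--> {s0,s3,s4,s5}  [seen]
{s0,s3,s4,s5} --p--> {s0,s1,s2,s4,s5,s6}  [seen]
{s0,s3,s4,s5} --q--> {s0,s3,s4,s5,s6}  [new]
{s0,s1,s3,s4,s5,s6} --p--> {s0,s1,s2,s3,s4,s5,s6}  [seen]
{s0,s1,s3,s4,s5,s6} --q--> {s0,s1,s2,s3,s4,s5,s6}  [seen]
{s0,s3,s4,s5,s6} --p--> {s0,s1,s2,s3,s4,s5,s6}  [seen]
{s0,s3,s4,s5,s6} --q--> {s0,s3,s4,s5,s6}  [seen]
Reachable DFA states: {s0}, {s0,s2,s4}, {s6}, {s0,s2,s4,s6}, {s1,s2,s3,s4,s5,s6}, {s0,s1,s3,s5}, {s4}, {s0,s1,s2,s3,s4,s5,s6}, {s0,s1,s2,s4,s5,s6}, {s0,s1,s2,s3,s5,s6}, {s4,s5}, {s4,s5,s6}, {s0,s3,s4,s5}, {s0,s1,s3,s4,s5,s6}, {s0,s3,s4,s5,s6}.
Accepting DFA states (contain an NFA accepting state): {s0,s2,s4}, {s0,s2,s4,s6}, {s1,s2,s3,s4,s5,s6}, {s0,s1,s2,s3,s4,s5,s6}, {s0,s1,s2,s4,s5,s6}, {s0,s1,s2,s3,s5,s6}.

6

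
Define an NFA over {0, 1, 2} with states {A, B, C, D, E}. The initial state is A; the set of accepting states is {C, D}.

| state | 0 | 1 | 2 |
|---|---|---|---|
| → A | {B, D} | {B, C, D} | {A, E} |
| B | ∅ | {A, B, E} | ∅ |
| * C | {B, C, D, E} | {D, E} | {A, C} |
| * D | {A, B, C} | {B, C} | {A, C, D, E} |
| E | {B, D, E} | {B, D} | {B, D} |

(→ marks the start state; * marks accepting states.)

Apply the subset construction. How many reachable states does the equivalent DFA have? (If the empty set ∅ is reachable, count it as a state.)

Start state of the DFA: {A}.
{A} --0--> {B, D}  [new]
{A} --1--> {B, C, D}  [new]
{A} --2--> {A, E}  [new]
{B, D} --0--> {A, B, C}  [new]
{B, D} --1--> {A, B, C, E}  [new]
{B, D} --2--> {A, C, D, E}  [new]
{B, C, D} --0--> {A, B, C, D, E}  [new]
{B, C, D} --1--> {A, B, C, D, E}  [seen]
{B, C, D} --2--> {A, C, D, E}  [seen]
{A, E} --0--> {B, D, E}  [new]
{A, E} --1--> {B, C, D}  [seen]
{A, E} --2--> {A, B, D, E}  [new]
{A, B, C} --0--> {B, C, D, E}  [new]
{A, B, C} --1--> {A, B, C, D, E}  [seen]
{A, B, C} --2--> {A, C, E}  [new]
{A, B, C, E} --0--> {B, C, D, E}  [seen]
{A, B, C, E} --1--> {A, B, C, D, E}  [seen]
{A, B, C, E} --2--> {A, B, C, D, E}  [seen]
{A, C, D, E} --0--> {A, B, C, D, E}  [seen]
{A, C, D, E} --1--> {B, C, D, E}  [seen]
{A, C, D, E} --2--> {A, B, C, D, E}  [seen]
{A, B, C, D, E} --0--> {A, B, C, D, E}  [seen]
{A, B, C, D, E} --1--> {A, B, C, D, E}  [seen]
{A, B, C, D, E} --2--> {A, B, C, D, E}  [seen]
{B, D, E} --0--> {A, B, C, D, E}  [seen]
{B, D, E} --1--> {A, B, C, D, E}  [seen]
{B, D, E} --2--> {A, B, C, D, E}  [seen]
{A, B, D, E} --0--> {A, B, C, D, E}  [seen]
{A, B, D, E} --1--> {A, B, C, D, E}  [seen]
{A, B, D, E} --2--> {A, B, C, D, E}  [seen]
{B, C, D, E} --0--> {A, B, C, D, E}  [seen]
{B, C, D, E} --1--> {A, B, C, D, E}  [seen]
{B, C, D, E} --2--> {A, B, C, D, E}  [seen]
{A, C, E} --0--> {B, C, D, E}  [seen]
{A, C, E} --1--> {B, C, D, E}  [seen]
{A, C, E} --2--> {A, B, C, D, E}  [seen]
Reachable DFA states: {A}, {B, D}, {B, C, D}, {A, E}, {A, B, C}, {A, B, C, E}, {A, C, D, E}, {A, B, C, D, E}, {B, D, E}, {A, B, D, E}, {B, C, D, E}, {A, C, E}.

12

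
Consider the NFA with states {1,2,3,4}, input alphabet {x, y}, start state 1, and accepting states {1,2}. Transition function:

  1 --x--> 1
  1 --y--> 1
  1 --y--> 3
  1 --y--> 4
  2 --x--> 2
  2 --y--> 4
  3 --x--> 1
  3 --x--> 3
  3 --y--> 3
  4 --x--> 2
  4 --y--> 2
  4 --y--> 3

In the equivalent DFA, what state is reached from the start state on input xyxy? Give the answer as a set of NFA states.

Start: {1}.
δ(1,x) = {1}.
Union: {1}.
After x: {1}.
δ(1,y) = {1,3,4}.
Union: {1,3,4}.
After y: {1,3,4}.
δ(1,x) = {1}; δ(3,x) = {1,3}; δ(4,x) = {2}.
Union: {1,2,3}.
After x: {1,2,3}.
δ(1,y) = {1,3,4}; δ(2,y) = {4}; δ(3,y) = {3}.
Union: {1,3,4}.
After y: {1,3,4}.

{1,3,4}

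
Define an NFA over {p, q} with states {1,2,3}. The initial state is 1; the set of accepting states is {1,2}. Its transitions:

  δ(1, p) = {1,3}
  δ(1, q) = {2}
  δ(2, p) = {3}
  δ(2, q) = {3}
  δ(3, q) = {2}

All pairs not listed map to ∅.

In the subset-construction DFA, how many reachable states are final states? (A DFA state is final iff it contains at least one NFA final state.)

Start state of the DFA: {1}.
{1} --p--> {1,3}  [new]
{1} --q--> {2}  [new]
{1,3} --p--> {1,3}  [seen]
{1,3} --q--> {2}  [seen]
{2} --p--> {3}  [new]
{2} --q--> {3}  [seen]
{3} --p--> ∅  [new]
{3} --q--> {2}  [seen]
∅ --p--> ∅  [seen]
∅ --q--> ∅  [seen]
Reachable DFA states: {1}, {1,3}, {2}, {3}, ∅.
Accepting DFA states (contain an NFA accepting state): {1}, {1,3}, {2}.

3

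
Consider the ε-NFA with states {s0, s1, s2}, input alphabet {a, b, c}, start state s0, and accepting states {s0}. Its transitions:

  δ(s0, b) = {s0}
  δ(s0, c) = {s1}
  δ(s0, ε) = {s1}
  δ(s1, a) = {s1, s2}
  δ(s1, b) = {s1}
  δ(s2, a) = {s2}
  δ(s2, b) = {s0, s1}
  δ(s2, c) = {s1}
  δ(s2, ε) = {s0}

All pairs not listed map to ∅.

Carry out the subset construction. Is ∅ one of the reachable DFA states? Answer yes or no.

yes

Start state of the DFA: {s0, s1} (ε-closure of the NFA start).
{s0, s1} --a--> {s0, s1, s2}  [new]
{s0, s1} --b--> {s0, s1}  [seen]
{s0, s1} --c--> {s1}  [new]
{s0, s1, s2} --a--> {s0, s1, s2}  [seen]
{s0, s1, s2} --b--> {s0, s1}  [seen]
{s0, s1, s2} --c--> {s1}  [seen]
{s1} --a--> {s0, s1, s2}  [seen]
{s1} --b--> {s1}  [seen]
{s1} --c--> ∅  [new]
∅ --a--> ∅  [seen]
∅ --b--> ∅  [seen]
∅ --c--> ∅  [seen]
Reachable DFA states: {s0, s1}, {s0, s1, s2}, {s1}, ∅.
∅ is among them.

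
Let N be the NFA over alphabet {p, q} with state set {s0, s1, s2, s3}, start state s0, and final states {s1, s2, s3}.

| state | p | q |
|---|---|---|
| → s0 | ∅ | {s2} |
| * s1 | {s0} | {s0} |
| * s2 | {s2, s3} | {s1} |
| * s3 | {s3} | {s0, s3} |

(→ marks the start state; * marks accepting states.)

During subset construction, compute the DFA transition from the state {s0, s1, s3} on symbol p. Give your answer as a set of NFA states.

δ(s0,p) = ∅; δ(s1,p) = {s0}; δ(s3,p) = {s3}.
Union: {s0, s3}.

{s0, s3}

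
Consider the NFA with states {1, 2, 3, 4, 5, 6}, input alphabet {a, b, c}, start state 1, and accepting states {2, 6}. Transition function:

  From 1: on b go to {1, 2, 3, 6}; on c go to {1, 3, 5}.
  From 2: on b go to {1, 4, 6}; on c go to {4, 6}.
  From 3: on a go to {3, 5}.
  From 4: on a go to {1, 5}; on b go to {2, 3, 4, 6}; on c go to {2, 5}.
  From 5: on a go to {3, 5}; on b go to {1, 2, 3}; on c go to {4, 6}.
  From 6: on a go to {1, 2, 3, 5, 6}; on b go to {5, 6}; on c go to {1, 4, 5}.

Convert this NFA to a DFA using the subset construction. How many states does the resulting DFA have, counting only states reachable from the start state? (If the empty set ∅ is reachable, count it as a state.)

14

Start state of the DFA: {1}.
{1} --a--> ∅  [new]
{1} --b--> {1, 2, 3, 6}  [new]
{1} --c--> {1, 3, 5}  [new]
∅ --a--> ∅  [seen]
∅ --b--> ∅  [seen]
∅ --c--> ∅  [seen]
{1, 2, 3, 6} --a--> {1, 2, 3, 5, 6}  [new]
{1, 2, 3, 6} --b--> {1, 2, 3, 4, 5, 6}  [new]
{1, 2, 3, 6} --c--> {1, 3, 4, 5, 6}  [new]
{1, 3, 5} --a--> {3, 5}  [new]
{1, 3, 5} --b--> {1, 2, 3, 6}  [seen]
{1, 3, 5} --c--> {1, 3, 4, 5, 6}  [seen]
{1, 2, 3, 5, 6} --a--> {1, 2, 3, 5, 6}  [seen]
{1, 2, 3, 5, 6} --b--> {1, 2, 3, 4, 5, 6}  [seen]
{1, 2, 3, 5, 6} --c--> {1, 3, 4, 5, 6}  [seen]
{1, 2, 3, 4, 5, 6} --a--> {1, 2, 3, 5, 6}  [seen]
{1, 2, 3, 4, 5, 6} --b--> {1, 2, 3, 4, 5, 6}  [seen]
{1, 2, 3, 4, 5, 6} --c--> {1, 2, 3, 4, 5, 6}  [seen]
{1, 3, 4, 5, 6} --a--> {1, 2, 3, 5, 6}  [seen]
{1, 3, 4, 5, 6} --b--> {1, 2, 3, 4, 5, 6}  [seen]
{1, 3, 4, 5, 6} --c--> {1, 2, 3, 4, 5, 6}  [seen]
{3, 5} --a--> {3, 5}  [seen]
{3, 5} --b--> {1, 2, 3}  [new]
{3, 5} --c--> {4, 6}  [new]
{1, 2, 3} --a--> {3, 5}  [seen]
{1, 2, 3} --b--> {1, 2, 3, 4, 6}  [new]
{1, 2, 3} --c--> {1, 3, 4, 5, 6}  [seen]
{4, 6} --a--> {1, 2, 3, 5, 6}  [seen]
{4, 6} --b--> {2, 3, 4, 5, 6}  [new]
{4, 6} --c--> {1, 2, 4, 5}  [new]
{1, 2, 3, 4, 6} --a--> {1, 2, 3, 5, 6}  [seen]
{1, 2, 3, 4, 6} --b--> {1, 2, 3, 4, 5, 6}  [seen]
{1, 2, 3, 4, 6} --c--> {1, 2, 3, 4, 5, 6}  [seen]
{2, 3, 4, 5, 6} --a--> {1, 2, 3, 5, 6}  [seen]
{2, 3, 4, 5, 6} --b--> {1, 2, 3, 4, 5, 6}  [seen]
{2, 3, 4, 5, 6} --c--> {1, 2, 4, 5, 6}  [new]
{1, 2, 4, 5} --a--> {1, 3, 5}  [seen]
{1, 2, 4, 5} --b--> {1, 2, 3, 4, 6}  [seen]
{1, 2, 4, 5} --c--> {1, 2, 3, 4, 5, 6}  [seen]
{1, 2, 4, 5, 6} --a--> {1, 2, 3, 5, 6}  [seen]
{1, 2, 4, 5, 6} --b--> {1, 2, 3, 4, 5, 6}  [seen]
{1, 2, 4, 5, 6} --c--> {1, 2, 3, 4, 5, 6}  [seen]
Reachable DFA states: {1}, ∅, {1, 2, 3, 6}, {1, 3, 5}, {1, 2, 3, 5, 6}, {1, 2, 3, 4, 5, 6}, {1, 3, 4, 5, 6}, {3, 5}, {1, 2, 3}, {4, 6}, {1, 2, 3, 4, 6}, {2, 3, 4, 5, 6}, {1, 2, 4, 5}, {1, 2, 4, 5, 6}.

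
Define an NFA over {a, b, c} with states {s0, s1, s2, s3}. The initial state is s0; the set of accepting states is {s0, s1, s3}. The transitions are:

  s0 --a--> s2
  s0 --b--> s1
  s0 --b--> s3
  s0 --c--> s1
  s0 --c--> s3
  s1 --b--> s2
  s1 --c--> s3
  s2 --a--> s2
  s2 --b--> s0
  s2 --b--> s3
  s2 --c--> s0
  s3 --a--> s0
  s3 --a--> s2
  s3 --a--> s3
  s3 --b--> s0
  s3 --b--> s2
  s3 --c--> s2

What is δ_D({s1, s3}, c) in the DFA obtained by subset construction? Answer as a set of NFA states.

δ(s1,c) = {s3}; δ(s3,c) = {s2}.
Union: {s2, s3}.

{s2, s3}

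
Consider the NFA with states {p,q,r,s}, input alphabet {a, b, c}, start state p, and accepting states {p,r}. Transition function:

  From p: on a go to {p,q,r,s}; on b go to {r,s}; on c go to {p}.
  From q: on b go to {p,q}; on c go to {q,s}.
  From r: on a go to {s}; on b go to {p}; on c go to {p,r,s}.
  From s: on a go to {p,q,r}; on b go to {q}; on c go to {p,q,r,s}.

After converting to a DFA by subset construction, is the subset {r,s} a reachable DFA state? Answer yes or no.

Start state of the DFA: {p}.
{p} --a--> {p,q,r,s}  [new]
{p} --b--> {r,s}  [new]
{p} --c--> {p}  [seen]
{p,q,r,s} --a--> {p,q,r,s}  [seen]
{p,q,r,s} --b--> {p,q,r,s}  [seen]
{p,q,r,s} --c--> {p,q,r,s}  [seen]
{r,s} --a--> {p,q,r,s}  [seen]
{r,s} --b--> {p,q}  [new]
{r,s} --c--> {p,q,r,s}  [seen]
{p,q} --a--> {p,q,r,s}  [seen]
{p,q} --b--> {p,q,r,s}  [seen]
{p,q} --c--> {p,q,s}  [new]
{p,q,s} --a--> {p,q,r,s}  [seen]
{p,q,s} --b--> {p,q,r,s}  [seen]
{p,q,s} --c--> {p,q,r,s}  [seen]
Reachable DFA states: {p}, {p,q,r,s}, {r,s}, {p,q}, {p,q,s}.
{r,s} is among them.

yes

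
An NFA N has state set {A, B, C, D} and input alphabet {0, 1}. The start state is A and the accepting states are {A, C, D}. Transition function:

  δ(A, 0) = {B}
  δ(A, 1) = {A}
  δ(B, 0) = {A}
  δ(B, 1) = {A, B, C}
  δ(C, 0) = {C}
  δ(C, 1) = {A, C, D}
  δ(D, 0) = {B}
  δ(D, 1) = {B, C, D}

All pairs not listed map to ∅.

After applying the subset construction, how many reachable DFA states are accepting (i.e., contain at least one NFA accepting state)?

Start state of the DFA: {A}.
{A} --0--> {B}  [new]
{A} --1--> {A}  [seen]
{B} --0--> {A}  [seen]
{B} --1--> {A, B, C}  [new]
{A, B, C} --0--> {A, B, C}  [seen]
{A, B, C} --1--> {A, B, C, D}  [new]
{A, B, C, D} --0--> {A, B, C}  [seen]
{A, B, C, D} --1--> {A, B, C, D}  [seen]
Reachable DFA states: {A}, {B}, {A, B, C}, {A, B, C, D}.
Accepting DFA states (contain an NFA accepting state): {A}, {A, B, C}, {A, B, C, D}.

3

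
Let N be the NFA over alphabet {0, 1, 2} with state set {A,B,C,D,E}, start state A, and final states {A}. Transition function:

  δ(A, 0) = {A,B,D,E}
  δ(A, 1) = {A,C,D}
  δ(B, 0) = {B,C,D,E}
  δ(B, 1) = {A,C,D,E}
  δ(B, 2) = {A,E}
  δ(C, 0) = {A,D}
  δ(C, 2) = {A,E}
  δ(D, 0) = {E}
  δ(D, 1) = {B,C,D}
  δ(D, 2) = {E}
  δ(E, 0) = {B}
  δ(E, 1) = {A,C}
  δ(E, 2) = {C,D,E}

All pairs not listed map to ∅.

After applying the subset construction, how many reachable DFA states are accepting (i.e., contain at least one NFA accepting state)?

7

Start state of the DFA: {A}.
{A} --0--> {A,B,D,E}  [new]
{A} --1--> {A,C,D}  [new]
{A} --2--> ∅  [new]
{A,B,D,E} --0--> {A,B,C,D,E}  [new]
{A,B,D,E} --1--> {A,B,C,D,E}  [seen]
{A,B,D,E} --2--> {A,C,D,E}  [new]
{A,C,D} --0--> {A,B,D,E}  [seen]
{A,C,D} --1--> {A,B,C,D}  [new]
{A,C,D} --2--> {A,E}  [new]
∅ --0--> ∅  [seen]
∅ --1--> ∅  [seen]
∅ --2--> ∅  [seen]
{A,B,C,D,E} --0--> {A,B,C,D,E}  [seen]
{A,B,C,D,E} --1--> {A,B,C,D,E}  [seen]
{A,B,C,D,E} --2--> {A,C,D,E}  [seen]
{A,C,D,E} --0--> {A,B,D,E}  [seen]
{A,C,D,E} --1--> {A,B,C,D}  [seen]
{A,C,D,E} --2--> {A,C,D,E}  [seen]
{A,B,C,D} --0--> {A,B,C,D,E}  [seen]
{A,B,C,D} --1--> {A,B,C,D,E}  [seen]
{A,B,C,D} --2--> {A,E}  [seen]
{A,E} --0--> {A,B,D,E}  [seen]
{A,E} --1--> {A,C,D}  [seen]
{A,E} --2--> {C,D,E}  [new]
{C,D,E} --0--> {A,B,D,E}  [seen]
{C,D,E} --1--> {A,B,C,D}  [seen]
{C,D,E} --2--> {A,C,D,E}  [seen]
Reachable DFA states: {A}, {A,B,D,E}, {A,C,D}, ∅, {A,B,C,D,E}, {A,C,D,E}, {A,B,C,D}, {A,E}, {C,D,E}.
Accepting DFA states (contain an NFA accepting state): {A}, {A,B,D,E}, {A,C,D}, {A,B,C,D,E}, {A,C,D,E}, {A,B,C,D}, {A,E}.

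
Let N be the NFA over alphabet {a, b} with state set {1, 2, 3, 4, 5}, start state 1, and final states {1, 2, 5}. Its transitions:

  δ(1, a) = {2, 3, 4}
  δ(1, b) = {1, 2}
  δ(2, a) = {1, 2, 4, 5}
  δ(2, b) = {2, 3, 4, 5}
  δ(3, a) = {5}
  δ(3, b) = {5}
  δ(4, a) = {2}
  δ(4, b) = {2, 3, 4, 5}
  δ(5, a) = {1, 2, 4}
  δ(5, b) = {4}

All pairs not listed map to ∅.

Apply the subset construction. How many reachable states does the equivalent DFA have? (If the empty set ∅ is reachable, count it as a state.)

Start state of the DFA: {1}.
{1} --a--> {2, 3, 4}  [new]
{1} --b--> {1, 2}  [new]
{2, 3, 4} --a--> {1, 2, 4, 5}  [new]
{2, 3, 4} --b--> {2, 3, 4, 5}  [new]
{1, 2} --a--> {1, 2, 3, 4, 5}  [new]
{1, 2} --b--> {1, 2, 3, 4, 5}  [seen]
{1, 2, 4, 5} --a--> {1, 2, 3, 4, 5}  [seen]
{1, 2, 4, 5} --b--> {1, 2, 3, 4, 5}  [seen]
{2, 3, 4, 5} --a--> {1, 2, 4, 5}  [seen]
{2, 3, 4, 5} --b--> {2, 3, 4, 5}  [seen]
{1, 2, 3, 4, 5} --a--> {1, 2, 3, 4, 5}  [seen]
{1, 2, 3, 4, 5} --b--> {1, 2, 3, 4, 5}  [seen]
Reachable DFA states: {1}, {2, 3, 4}, {1, 2}, {1, 2, 4, 5}, {2, 3, 4, 5}, {1, 2, 3, 4, 5}.

6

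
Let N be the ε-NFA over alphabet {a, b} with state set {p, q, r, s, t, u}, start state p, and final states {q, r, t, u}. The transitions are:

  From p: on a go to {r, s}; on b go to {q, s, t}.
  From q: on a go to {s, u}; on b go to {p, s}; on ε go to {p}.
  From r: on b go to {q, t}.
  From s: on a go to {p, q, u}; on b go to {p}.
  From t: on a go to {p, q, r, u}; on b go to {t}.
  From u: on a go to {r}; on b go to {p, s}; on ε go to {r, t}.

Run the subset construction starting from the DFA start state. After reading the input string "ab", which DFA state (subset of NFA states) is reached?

Start: {p}.
δ(p,a) = {r, s}.
Union: {r, s}.
After a: {r, s}.
δ(r,b) = {q, t}; δ(s,b) = {p}.
Union: {p, q, t}.
After b: {p, q, t}.

{p, q, t}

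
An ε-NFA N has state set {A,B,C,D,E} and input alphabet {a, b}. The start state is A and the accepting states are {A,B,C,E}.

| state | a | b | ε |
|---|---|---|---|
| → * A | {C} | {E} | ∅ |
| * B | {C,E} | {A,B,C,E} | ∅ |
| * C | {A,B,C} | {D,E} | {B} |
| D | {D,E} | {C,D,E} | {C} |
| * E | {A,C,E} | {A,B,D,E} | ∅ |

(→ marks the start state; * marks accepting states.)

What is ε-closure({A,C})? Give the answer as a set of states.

{A,B,C}

Begin with {A,C}.
C →ε {B}; add B.
ε-closure = {A,B,C}.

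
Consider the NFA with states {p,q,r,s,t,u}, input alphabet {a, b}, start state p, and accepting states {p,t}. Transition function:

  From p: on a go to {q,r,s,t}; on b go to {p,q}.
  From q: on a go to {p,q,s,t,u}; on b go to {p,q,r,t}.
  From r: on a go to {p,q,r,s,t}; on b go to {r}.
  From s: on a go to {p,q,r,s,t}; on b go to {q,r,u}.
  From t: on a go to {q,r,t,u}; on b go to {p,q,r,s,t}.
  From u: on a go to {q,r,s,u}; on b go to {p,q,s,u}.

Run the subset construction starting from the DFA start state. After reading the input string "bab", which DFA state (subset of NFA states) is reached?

{p,q,r,s,t,u}

Start: {p}.
δ(p,b) = {p,q}.
Union: {p,q}.
After b: {p,q}.
δ(p,a) = {q,r,s,t}; δ(q,a) = {p,q,s,t,u}.
Union: {p,q,r,s,t,u}.
After a: {p,q,r,s,t,u}.
δ(p,b) = {p,q}; δ(q,b) = {p,q,r,t}; δ(r,b) = {r}; δ(s,b) = {q,r,u}; δ(t,b) = {p,q,r,s,t}; δ(u,b) = {p,q,s,u}.
Union: {p,q,r,s,t,u}.
After b: {p,q,r,s,t,u}.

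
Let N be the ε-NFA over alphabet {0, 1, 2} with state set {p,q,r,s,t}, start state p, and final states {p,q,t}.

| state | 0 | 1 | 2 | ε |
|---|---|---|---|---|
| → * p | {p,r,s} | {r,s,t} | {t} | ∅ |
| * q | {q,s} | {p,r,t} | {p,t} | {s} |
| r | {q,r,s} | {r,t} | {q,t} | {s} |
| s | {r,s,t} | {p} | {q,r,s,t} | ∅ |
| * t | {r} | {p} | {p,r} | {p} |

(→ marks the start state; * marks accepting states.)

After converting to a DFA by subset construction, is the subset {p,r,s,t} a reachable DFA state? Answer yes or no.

Start state of the DFA: {p} (ε-closure of the NFA start).
{p} --0--> {p,r,s}  [new]
{p} --1--> {p,r,s,t}  [new]
{p} --2--> {p,t}  [new]
{p,r,s} --0--> {p,q,r,s,t}  [new]
{p,r,s} --1--> {p,r,s,t}  [seen]
{p,r,s} --2--> {p,q,r,s,t}  [seen]
{p,r,s,t} --0--> {p,q,r,s,t}  [seen]
{p,r,s,t} --1--> {p,r,s,t}  [seen]
{p,r,s,t} --2--> {p,q,r,s,t}  [seen]
{p,t} --0--> {p,r,s}  [seen]
{p,t} --1--> {p,r,s,t}  [seen]
{p,t} --2--> {p,r,s,t}  [seen]
{p,q,r,s,t} --0--> {p,q,r,s,t}  [seen]
{p,q,r,s,t} --1--> {p,r,s,t}  [seen]
{p,q,r,s,t} --2--> {p,q,r,s,t}  [seen]
Reachable DFA states: {p}, {p,r,s}, {p,r,s,t}, {p,t}, {p,q,r,s,t}.
{p,r,s,t} is among them.

yes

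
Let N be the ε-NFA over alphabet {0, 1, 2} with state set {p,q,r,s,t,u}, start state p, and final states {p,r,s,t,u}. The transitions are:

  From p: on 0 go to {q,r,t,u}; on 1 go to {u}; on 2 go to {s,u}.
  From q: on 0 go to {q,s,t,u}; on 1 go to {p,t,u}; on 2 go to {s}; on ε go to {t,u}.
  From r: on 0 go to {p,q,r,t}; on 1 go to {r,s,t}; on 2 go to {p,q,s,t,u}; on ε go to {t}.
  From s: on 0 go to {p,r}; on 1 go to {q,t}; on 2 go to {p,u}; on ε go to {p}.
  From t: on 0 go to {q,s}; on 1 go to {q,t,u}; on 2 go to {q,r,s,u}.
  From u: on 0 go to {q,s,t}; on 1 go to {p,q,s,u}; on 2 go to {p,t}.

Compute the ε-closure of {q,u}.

{q,t,u}

Begin with {q,u}.
q →ε {t,u}; add t.
ε-closure = {q,t,u}.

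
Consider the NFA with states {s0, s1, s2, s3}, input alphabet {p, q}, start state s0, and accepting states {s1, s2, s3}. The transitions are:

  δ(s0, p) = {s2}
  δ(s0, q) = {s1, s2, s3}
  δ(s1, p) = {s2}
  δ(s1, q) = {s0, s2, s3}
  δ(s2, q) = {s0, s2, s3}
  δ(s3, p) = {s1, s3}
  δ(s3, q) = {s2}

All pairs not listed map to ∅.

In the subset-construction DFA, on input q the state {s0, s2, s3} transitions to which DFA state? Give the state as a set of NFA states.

{s0, s1, s2, s3}

δ(s0,q) = {s1, s2, s3}; δ(s2,q) = {s0, s2, s3}; δ(s3,q) = {s2}.
Union: {s0, s1, s2, s3}.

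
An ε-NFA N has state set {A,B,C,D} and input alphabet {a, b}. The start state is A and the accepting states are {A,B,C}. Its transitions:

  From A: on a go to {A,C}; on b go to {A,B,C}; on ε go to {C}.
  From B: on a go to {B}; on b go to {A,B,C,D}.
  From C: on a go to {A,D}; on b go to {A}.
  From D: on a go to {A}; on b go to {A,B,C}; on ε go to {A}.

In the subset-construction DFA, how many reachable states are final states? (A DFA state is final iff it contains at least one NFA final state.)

Start state of the DFA: {A,C} (ε-closure of the NFA start).
{A,C} --a--> {A,C,D}  [new]
{A,C} --b--> {A,B,C}  [new]
{A,C,D} --a--> {A,C,D}  [seen]
{A,C,D} --b--> {A,B,C}  [seen]
{A,B,C} --a--> {A,B,C,D}  [new]
{A,B,C} --b--> {A,B,C,D}  [seen]
{A,B,C,D} --a--> {A,B,C,D}  [seen]
{A,B,C,D} --b--> {A,B,C,D}  [seen]
Reachable DFA states: {A,C}, {A,C,D}, {A,B,C}, {A,B,C,D}.
Accepting DFA states (contain an NFA accepting state): {A,C}, {A,C,D}, {A,B,C}, {A,B,C,D}.

4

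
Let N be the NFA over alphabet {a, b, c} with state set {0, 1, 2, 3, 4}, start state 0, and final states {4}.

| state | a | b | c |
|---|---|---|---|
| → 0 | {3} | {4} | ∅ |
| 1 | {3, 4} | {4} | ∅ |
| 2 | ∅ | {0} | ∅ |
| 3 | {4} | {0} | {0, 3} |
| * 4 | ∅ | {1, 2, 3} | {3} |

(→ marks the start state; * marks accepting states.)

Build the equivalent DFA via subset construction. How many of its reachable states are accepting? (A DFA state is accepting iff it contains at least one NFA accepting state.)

Start state of the DFA: {0}.
{0} --a--> {3}  [new]
{0} --b--> {4}  [new]
{0} --c--> ∅  [new]
{3} --a--> {4}  [seen]
{3} --b--> {0}  [seen]
{3} --c--> {0, 3}  [new]
{4} --a--> ∅  [seen]
{4} --b--> {1, 2, 3}  [new]
{4} --c--> {3}  [seen]
∅ --a--> ∅  [seen]
∅ --b--> ∅  [seen]
∅ --c--> ∅  [seen]
{0, 3} --a--> {3, 4}  [new]
{0, 3} --b--> {0, 4}  [new]
{0, 3} --c--> {0, 3}  [seen]
{1, 2, 3} --a--> {3, 4}  [seen]
{1, 2, 3} --b--> {0, 4}  [seen]
{1, 2, 3} --c--> {0, 3}  [seen]
{3, 4} --a--> {4}  [seen]
{3, 4} --b--> {0, 1, 2, 3}  [new]
{3, 4} --c--> {0, 3}  [seen]
{0, 4} --a--> {3}  [seen]
{0, 4} --b--> {1, 2, 3, 4}  [new]
{0, 4} --c--> {3}  [seen]
{0, 1, 2, 3} --a--> {3, 4}  [seen]
{0, 1, 2, 3} --b--> {0, 4}  [seen]
{0, 1, 2, 3} --c--> {0, 3}  [seen]
{1, 2, 3, 4} --a--> {3, 4}  [seen]
{1, 2, 3, 4} --b--> {0, 1, 2, 3, 4}  [new]
{1, 2, 3, 4} --c--> {0, 3}  [seen]
{0, 1, 2, 3, 4} --a--> {3, 4}  [seen]
{0, 1, 2, 3, 4} --b--> {0, 1, 2, 3, 4}  [seen]
{0, 1, 2, 3, 4} --c--> {0, 3}  [seen]
Reachable DFA states: {0}, {3}, {4}, ∅, {0, 3}, {1, 2, 3}, {3, 4}, {0, 4}, {0, 1, 2, 3}, {1, 2, 3, 4}, {0, 1, 2, 3, 4}.
Accepting DFA states (contain an NFA accepting state): {4}, {3, 4}, {0, 4}, {1, 2, 3, 4}, {0, 1, 2, 3, 4}.

5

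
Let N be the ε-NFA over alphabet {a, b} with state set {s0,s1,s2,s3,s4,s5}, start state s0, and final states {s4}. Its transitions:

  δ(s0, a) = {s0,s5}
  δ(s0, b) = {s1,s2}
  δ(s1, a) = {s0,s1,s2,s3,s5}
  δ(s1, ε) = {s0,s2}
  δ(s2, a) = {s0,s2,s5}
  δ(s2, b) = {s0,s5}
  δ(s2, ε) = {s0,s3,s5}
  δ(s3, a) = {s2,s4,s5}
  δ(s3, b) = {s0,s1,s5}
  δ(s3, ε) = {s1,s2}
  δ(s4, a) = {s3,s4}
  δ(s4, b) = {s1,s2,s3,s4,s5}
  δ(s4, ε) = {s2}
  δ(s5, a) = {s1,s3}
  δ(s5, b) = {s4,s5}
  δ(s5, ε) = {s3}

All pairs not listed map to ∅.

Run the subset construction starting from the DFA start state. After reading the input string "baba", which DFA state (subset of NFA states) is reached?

Start: {s0}.
δ(s0,b) = {s1,s2}.
Union: {s1,s2}.
ε-closure gives {s0,s1,s2,s3,s5}.
After b: {s0,s1,s2,s3,s5}.
δ(s0,a) = {s0,s5}; δ(s1,a) = {s0,s1,s2,s3,s5}; δ(s2,a) = {s0,s2,s5}; δ(s3,a) = {s2,s4,s5}; δ(s5,a) = {s1,s3}.
Union: {s0,s1,s2,s3,s4,s5}.
After a: {s0,s1,s2,s3,s4,s5}.
δ(s0,b) = {s1,s2}; δ(s1,b) = ∅; δ(s2,b) = {s0,s5}; δ(s3,b) = {s0,s1,s5}; δ(s4,b) = {s1,s2,s3,s4,s5}; δ(s5,b) = {s4,s5}.
Union: {s0,s1,s2,s3,s4,s5}.
After b: {s0,s1,s2,s3,s4,s5}.
δ(s0,a) = {s0,s5}; δ(s1,a) = {s0,s1,s2,s3,s5}; δ(s2,a) = {s0,s2,s5}; δ(s3,a) = {s2,s4,s5}; δ(s4,a) = {s3,s4}; δ(s5,a) = {s1,s3}.
Union: {s0,s1,s2,s3,s4,s5}.
After a: {s0,s1,s2,s3,s4,s5}.

{s0,s1,s2,s3,s4,s5}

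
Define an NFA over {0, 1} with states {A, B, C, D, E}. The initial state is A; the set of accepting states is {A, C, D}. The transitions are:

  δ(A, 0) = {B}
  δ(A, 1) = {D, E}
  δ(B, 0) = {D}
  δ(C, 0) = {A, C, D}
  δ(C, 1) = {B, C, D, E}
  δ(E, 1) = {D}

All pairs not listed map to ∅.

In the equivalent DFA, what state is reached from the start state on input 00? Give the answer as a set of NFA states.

Start: {A}.
δ(A,0) = {B}.
Union: {B}.
After 0: {B}.
δ(B,0) = {D}.
Union: {D}.
After 0: {D}.

{D}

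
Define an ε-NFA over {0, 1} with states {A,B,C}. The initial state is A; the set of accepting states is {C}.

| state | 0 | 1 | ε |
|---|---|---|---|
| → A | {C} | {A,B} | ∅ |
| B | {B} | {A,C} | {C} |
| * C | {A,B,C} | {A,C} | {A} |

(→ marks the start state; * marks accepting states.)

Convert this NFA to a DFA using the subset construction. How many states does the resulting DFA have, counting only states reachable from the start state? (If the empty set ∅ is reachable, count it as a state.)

Start state of the DFA: {A} (ε-closure of the NFA start).
{A} --0--> {A,C}  [new]
{A} --1--> {A,B,C}  [new]
{A,C} --0--> {A,B,C}  [seen]
{A,C} --1--> {A,B,C}  [seen]
{A,B,C} --0--> {A,B,C}  [seen]
{A,B,C} --1--> {A,B,C}  [seen]
Reachable DFA states: {A}, {A,C}, {A,B,C}.

3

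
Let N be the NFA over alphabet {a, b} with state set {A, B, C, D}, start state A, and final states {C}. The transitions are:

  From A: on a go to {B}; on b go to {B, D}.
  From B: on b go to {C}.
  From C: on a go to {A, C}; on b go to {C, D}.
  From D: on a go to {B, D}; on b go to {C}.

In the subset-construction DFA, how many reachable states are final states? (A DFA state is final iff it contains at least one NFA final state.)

Start state of the DFA: {A}.
{A} --a--> {B}  [new]
{A} --b--> {B, D}  [new]
{B} --a--> ∅  [new]
{B} --b--> {C}  [new]
{B, D} --a--> {B, D}  [seen]
{B, D} --b--> {C}  [seen]
∅ --a--> ∅  [seen]
∅ --b--> ∅  [seen]
{C} --a--> {A, C}  [new]
{C} --b--> {C, D}  [new]
{A, C} --a--> {A, B, C}  [new]
{A, C} --b--> {B, C, D}  [new]
{C, D} --a--> {A, B, C, D}  [new]
{C, D} --b--> {C, D}  [seen]
{A, B, C} --a--> {A, B, C}  [seen]
{A, B, C} --b--> {B, C, D}  [seen]
{B, C, D} --a--> {A, B, C, D}  [seen]
{B, C, D} --b--> {C, D}  [seen]
{A, B, C, D} --a--> {A, B, C, D}  [seen]
{A, B, C, D} --b--> {B, C, D}  [seen]
Reachable DFA states: {A}, {B}, {B, D}, ∅, {C}, {A, C}, {C, D}, {A, B, C}, {B, C, D}, {A, B, C, D}.
Accepting DFA states (contain an NFA accepting state): {C}, {A, C}, {C, D}, {A, B, C}, {B, C, D}, {A, B, C, D}.

6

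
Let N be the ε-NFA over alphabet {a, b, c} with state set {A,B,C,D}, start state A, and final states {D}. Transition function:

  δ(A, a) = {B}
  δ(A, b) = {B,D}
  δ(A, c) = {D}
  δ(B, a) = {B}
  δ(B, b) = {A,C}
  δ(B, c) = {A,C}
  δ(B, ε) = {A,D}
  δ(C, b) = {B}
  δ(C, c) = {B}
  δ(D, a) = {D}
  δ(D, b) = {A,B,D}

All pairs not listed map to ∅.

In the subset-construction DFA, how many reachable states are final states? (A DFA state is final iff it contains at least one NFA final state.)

Start state of the DFA: {A} (ε-closure of the NFA start).
{A} --a--> {A,B,D}  [new]
{A} --b--> {A,B,D}  [seen]
{A} --c--> {D}  [new]
{A,B,D} --a--> {A,B,D}  [seen]
{A,B,D} --b--> {A,B,C,D}  [new]
{A,B,D} --c--> {A,C,D}  [new]
{D} --a--> {D}  [seen]
{D} --b--> {A,B,D}  [seen]
{D} --c--> ∅  [new]
{A,B,C,D} --a--> {A,B,D}  [seen]
{A,B,C,D} --b--> {A,B,C,D}  [seen]
{A,B,C,D} --c--> {A,B,C,D}  [seen]
{A,C,D} --a--> {A,B,D}  [seen]
{A,C,D} --b--> {A,B,D}  [seen]
{A,C,D} --c--> {A,B,D}  [seen]
∅ --a--> ∅  [seen]
∅ --b--> ∅  [seen]
∅ --c--> ∅  [seen]
Reachable DFA states: {A}, {A,B,D}, {D}, {A,B,C,D}, {A,C,D}, ∅.
Accepting DFA states (contain an NFA accepting state): {A,B,D}, {D}, {A,B,C,D}, {A,C,D}.

4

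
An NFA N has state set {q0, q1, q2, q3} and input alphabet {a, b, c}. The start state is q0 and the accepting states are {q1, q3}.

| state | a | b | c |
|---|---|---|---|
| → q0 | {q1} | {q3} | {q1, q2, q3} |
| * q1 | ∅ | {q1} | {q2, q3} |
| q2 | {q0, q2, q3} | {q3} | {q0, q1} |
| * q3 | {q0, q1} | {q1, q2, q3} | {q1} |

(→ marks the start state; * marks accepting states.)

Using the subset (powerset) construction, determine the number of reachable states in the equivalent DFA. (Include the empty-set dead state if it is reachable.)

9

Start state of the DFA: {q0}.
{q0} --a--> {q1}  [new]
{q0} --b--> {q3}  [new]
{q0} --c--> {q1, q2, q3}  [new]
{q1} --a--> ∅  [new]
{q1} --b--> {q1}  [seen]
{q1} --c--> {q2, q3}  [new]
{q3} --a--> {q0, q1}  [new]
{q3} --b--> {q1, q2, q3}  [seen]
{q3} --c--> {q1}  [seen]
{q1, q2, q3} --a--> {q0, q1, q2, q3}  [new]
{q1, q2, q3} --b--> {q1, q2, q3}  [seen]
{q1, q2, q3} --c--> {q0, q1, q2, q3}  [seen]
∅ --a--> ∅  [seen]
∅ --b--> ∅  [seen]
∅ --c--> ∅  [seen]
{q2, q3} --a--> {q0, q1, q2, q3}  [seen]
{q2, q3} --b--> {q1, q2, q3}  [seen]
{q2, q3} --c--> {q0, q1}  [seen]
{q0, q1} --a--> {q1}  [seen]
{q0, q1} --b--> {q1, q3}  [new]
{q0, q1} --c--> {q1, q2, q3}  [seen]
{q0, q1, q2, q3} --a--> {q0, q1, q2, q3}  [seen]
{q0, q1, q2, q3} --b--> {q1, q2, q3}  [seen]
{q0, q1, q2, q3} --c--> {q0, q1, q2, q3}  [seen]
{q1, q3} --a--> {q0, q1}  [seen]
{q1, q3} --b--> {q1, q2, q3}  [seen]
{q1, q3} --c--> {q1, q2, q3}  [seen]
Reachable DFA states: {q0}, {q1}, {q3}, {q1, q2, q3}, ∅, {q2, q3}, {q0, q1}, {q0, q1, q2, q3}, {q1, q3}.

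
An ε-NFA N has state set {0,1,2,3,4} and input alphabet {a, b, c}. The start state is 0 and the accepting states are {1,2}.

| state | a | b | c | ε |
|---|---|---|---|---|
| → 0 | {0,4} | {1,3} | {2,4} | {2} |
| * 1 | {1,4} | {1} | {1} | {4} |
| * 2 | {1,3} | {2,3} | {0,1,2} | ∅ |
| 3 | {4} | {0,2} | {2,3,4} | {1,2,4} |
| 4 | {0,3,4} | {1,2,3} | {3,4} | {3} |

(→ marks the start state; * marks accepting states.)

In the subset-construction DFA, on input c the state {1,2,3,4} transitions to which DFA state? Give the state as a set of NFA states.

{0,1,2,3,4}

δ(1,c) = {1}; δ(2,c) = {0,1,2}; δ(3,c) = {2,3,4}; δ(4,c) = {3,4}.
Union: {0,1,2,3,4}.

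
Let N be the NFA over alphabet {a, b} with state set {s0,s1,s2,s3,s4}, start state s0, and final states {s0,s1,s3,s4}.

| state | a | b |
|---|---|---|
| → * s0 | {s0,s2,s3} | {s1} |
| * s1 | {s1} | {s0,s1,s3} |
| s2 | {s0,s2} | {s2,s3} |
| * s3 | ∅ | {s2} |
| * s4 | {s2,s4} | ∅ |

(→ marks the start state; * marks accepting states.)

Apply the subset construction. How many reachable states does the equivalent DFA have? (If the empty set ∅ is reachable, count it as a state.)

Start state of the DFA: {s0}.
{s0} --a--> {s0,s2,s3}  [new]
{s0} --b--> {s1}  [new]
{s0,s2,s3} --a--> {s0,s2,s3}  [seen]
{s0,s2,s3} --b--> {s1,s2,s3}  [new]
{s1} --a--> {s1}  [seen]
{s1} --b--> {s0,s1,s3}  [new]
{s1,s2,s3} --a--> {s0,s1,s2}  [new]
{s1,s2,s3} --b--> {s0,s1,s2,s3}  [new]
{s0,s1,s3} --a--> {s0,s1,s2,s3}  [seen]
{s0,s1,s3} --b--> {s0,s1,s2,s3}  [seen]
{s0,s1,s2} --a--> {s0,s1,s2,s3}  [seen]
{s0,s1,s2} --b--> {s0,s1,s2,s3}  [seen]
{s0,s1,s2,s3} --a--> {s0,s1,s2,s3}  [seen]
{s0,s1,s2,s3} --b--> {s0,s1,s2,s3}  [seen]
Reachable DFA states: {s0}, {s0,s2,s3}, {s1}, {s1,s2,s3}, {s0,s1,s3}, {s0,s1,s2}, {s0,s1,s2,s3}.

7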